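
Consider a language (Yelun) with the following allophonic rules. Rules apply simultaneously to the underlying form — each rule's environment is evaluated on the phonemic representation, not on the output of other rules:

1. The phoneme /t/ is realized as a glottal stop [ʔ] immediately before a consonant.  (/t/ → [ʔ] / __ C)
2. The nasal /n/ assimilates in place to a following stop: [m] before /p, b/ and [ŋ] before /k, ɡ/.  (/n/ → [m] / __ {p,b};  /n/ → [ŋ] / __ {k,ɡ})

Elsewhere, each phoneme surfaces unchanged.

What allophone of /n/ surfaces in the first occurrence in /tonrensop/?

[n]

/n/ (between /o/ and /r/) is in the target of rule 2 but the environment (before a labial or velar stop) is not met → [n].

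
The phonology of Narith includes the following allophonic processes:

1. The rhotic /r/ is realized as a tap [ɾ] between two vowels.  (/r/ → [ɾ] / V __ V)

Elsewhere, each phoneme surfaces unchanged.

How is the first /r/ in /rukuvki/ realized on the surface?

/r/ (word-initial) fails the environment for rule 1, so it stays [r].

[r]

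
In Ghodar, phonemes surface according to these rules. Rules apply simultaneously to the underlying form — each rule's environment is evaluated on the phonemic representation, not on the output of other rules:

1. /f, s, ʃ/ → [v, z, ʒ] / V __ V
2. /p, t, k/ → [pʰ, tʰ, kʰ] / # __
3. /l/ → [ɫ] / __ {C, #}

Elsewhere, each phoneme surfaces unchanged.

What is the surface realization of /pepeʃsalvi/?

/p/ — word-initial, word-initially — surfaces as [pʰ] (rule 2).
/p/ (between /e/ and /e/) is in the target of rule 2 but the environment (word-initially) is not met → [p].
/ʃ/ — between /e/ and /s/; rule 1 does not apply here → [ʃ].
/s/ (between /ʃ/ and /a/) fails the environment for rule 1, so it stays [s].
/l/ (between /a/ and /v/) occurs word-finally or immediately before a consonant → [ɫ] by rule 3.

[pʰepeʃsaɫvi]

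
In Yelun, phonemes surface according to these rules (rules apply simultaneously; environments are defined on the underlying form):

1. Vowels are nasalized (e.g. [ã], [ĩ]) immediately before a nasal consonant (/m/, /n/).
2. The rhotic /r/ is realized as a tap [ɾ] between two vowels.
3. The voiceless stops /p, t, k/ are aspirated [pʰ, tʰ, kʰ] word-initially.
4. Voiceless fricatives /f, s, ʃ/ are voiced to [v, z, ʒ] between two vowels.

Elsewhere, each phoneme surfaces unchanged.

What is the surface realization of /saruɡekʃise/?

[saɾuɡekʃize]

/s/ (word-initial): rule 4 targets it, but not between two vowels → unchanged [s].
/a/ — between /s/ and /r/; rule 1 does not apply here → [a].
/r/ (between /a/ and /u/): between two vowels, so rule 2 applies → [ɾ].
/u/ (between /r/ and /ɡ/) is in the target of rule 1 but the environment (before a nasal consonant) is not met → [u].
/ɡ/ (between /u/ and /e/): no rule targets it → [ɡ].
/e/ (between /ɡ/ and /k/) fails the environment for rule 1, so it stays [e].
/k/ (between /e/ and /ʃ/): rule 3 targets it, but not word-initially → unchanged [k].
/ʃ/ — between /k/ and /i/; rule 4 does not apply here → [ʃ].
/i/ (between /ʃ/ and /s/) is in the target of rule 1 but the environment (before a nasal consonant) is not met → [i].
/s/ — between /i/ and /e/, between two vowels — surfaces as [z] (rule 4).
/e/ (word-final): rule 1 targets it, but not before a nasal consonant → unchanged [e].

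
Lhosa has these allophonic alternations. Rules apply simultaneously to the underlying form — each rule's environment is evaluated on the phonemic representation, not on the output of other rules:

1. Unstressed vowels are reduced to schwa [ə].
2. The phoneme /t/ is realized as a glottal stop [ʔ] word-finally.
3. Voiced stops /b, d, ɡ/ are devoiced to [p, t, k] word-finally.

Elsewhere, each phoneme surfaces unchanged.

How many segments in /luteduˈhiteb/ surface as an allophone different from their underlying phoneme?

Segments that undergo a rule: /u/ → [ə] (rule 1); /e/ → [ə] (rule 1); /u/ → [ə] (rule 1); /e/ → [ə] (rule 1); /b/ → [p] (rule 3).
All other segments surface unchanged.

5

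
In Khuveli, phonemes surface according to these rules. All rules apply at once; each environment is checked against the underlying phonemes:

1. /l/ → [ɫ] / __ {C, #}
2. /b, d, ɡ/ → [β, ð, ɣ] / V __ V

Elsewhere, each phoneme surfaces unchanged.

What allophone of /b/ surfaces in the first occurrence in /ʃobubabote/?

Rule 2 applies to /b/ (between /o/ and /u/: between two vowels) → [β].

[β]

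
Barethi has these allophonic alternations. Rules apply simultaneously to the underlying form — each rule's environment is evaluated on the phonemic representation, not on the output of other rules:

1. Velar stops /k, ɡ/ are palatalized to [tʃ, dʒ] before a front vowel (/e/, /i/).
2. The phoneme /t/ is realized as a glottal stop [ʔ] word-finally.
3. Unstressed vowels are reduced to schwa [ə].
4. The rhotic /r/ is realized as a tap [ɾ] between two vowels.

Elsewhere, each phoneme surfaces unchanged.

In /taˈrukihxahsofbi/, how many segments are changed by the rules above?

Segments that undergo a rule: /a/ → [ə] (rule 3); /r/ → [ɾ] (rule 4); /k/ → [tʃ] (rule 1); /i/ → [ə] (rule 3); /a/ → [ə] (rule 3); /o/ → [ə] (rule 3); /i/ → [ə] (rule 3).
All other segments surface unchanged.

7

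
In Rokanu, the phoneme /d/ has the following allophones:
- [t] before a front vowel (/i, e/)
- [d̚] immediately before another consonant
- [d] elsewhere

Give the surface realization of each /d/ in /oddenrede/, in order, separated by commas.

[d̚], [t], [t]

Occurrence 1 (position 2): immediately before another consonant → [d̚].
Occurrence 2 (position 3): before a front vowel (/i, e/) → [t].
Occurrence 3 (position 8): before a front vowel (/i, e/) → [t].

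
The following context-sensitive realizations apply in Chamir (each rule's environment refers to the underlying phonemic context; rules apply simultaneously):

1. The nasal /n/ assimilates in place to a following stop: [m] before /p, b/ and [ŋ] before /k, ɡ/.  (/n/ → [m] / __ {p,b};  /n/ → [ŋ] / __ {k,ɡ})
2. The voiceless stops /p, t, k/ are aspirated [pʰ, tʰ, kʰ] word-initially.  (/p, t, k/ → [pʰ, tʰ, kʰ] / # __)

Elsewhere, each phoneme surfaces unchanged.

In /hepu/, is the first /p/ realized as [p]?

Yes

/p/ (between /e/ and /u/) fails the environment for rule 2, so it stays [p].
The actual realization is [p], which matches [p].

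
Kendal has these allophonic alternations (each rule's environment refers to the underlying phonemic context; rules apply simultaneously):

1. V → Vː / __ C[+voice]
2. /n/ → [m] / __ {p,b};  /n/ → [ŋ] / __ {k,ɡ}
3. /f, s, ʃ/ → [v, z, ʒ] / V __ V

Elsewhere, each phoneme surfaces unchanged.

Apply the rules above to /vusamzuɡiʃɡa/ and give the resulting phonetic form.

/v/ — not in any rule's target class → [v].
/u/ (between /v/ and /s/) fails the environment for rule 1, so it stays [u].
Rule 3 applies to /s/ (between /u/ and /a/: between two vowels) → [z].
/a/ (between /s/ and /m/): before a voiced consonant, so rule 1 applies → [aː].
/m/ (between /a/ and /z/): no rule targets it → [m].
/z/ stays [z].
Rule 1 applies to /u/ (between /z/ and /ɡ/: before a voiced consonant) → [uː].
/ɡ/ (between /u/ and /i/): no rule targets it → [ɡ].
/i/ (between /ɡ/ and /ʃ/): rule 1 targets it, but not before a voiced consonant → unchanged [i].
/ʃ/ — between /i/ and /ɡ/; rule 3 does not apply here → [ʃ].
/ɡ/ stays [ɡ].
/a/ (word-final) fails the environment for rule 1, so it stays [a].

[vuzaːmzuːɡiʃɡa]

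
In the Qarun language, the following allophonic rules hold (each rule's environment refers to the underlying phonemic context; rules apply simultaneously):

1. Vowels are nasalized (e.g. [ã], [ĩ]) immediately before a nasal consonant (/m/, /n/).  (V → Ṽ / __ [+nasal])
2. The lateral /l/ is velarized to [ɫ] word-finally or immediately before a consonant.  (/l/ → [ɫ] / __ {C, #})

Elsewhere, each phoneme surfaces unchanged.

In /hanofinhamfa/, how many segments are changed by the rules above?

3

Segments that undergo a rule: /a/ → [ã] (rule 1); /i/ → [ĩ] (rule 1); /a/ → [ã] (rule 1).
All other segments surface unchanged.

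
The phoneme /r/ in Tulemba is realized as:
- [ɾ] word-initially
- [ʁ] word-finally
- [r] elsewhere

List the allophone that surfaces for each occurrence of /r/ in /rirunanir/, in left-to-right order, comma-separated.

[ɾ], [r], [ʁ]

Occurrence 1 (position 1): word-initially → [ɾ].
Occurrence 2 (position 3): no conditioning environment matches → elsewhere allophone [r].
Occurrence 3 (position 9): word-finally → [ʁ].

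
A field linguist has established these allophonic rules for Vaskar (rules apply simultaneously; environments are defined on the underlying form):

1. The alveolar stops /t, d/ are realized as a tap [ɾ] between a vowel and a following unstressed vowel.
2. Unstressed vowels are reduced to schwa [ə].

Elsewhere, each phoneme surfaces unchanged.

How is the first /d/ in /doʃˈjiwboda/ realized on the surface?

/d/ (word-initial) fails the environment for rule 1, so it stays [d].

[d]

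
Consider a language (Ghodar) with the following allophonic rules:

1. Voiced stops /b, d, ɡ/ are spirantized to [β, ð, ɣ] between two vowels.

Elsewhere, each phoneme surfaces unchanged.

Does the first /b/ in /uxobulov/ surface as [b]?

/b/ (between /o/ and /u/) occurs between two vowels → [β] by rule 1.
The actual realization is [β], not [b].

No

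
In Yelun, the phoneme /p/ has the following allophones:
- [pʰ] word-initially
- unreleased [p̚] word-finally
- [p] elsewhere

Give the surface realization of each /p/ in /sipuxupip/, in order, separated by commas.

Occurrence 1 (position 3): no conditioning environment matches → elsewhere allophone [p].
Occurrence 2 (position 7): no conditioning environment matches → elsewhere allophone [p].
Occurrence 3 (position 9): word-finally → [p̚].

[p], [p], [p̚]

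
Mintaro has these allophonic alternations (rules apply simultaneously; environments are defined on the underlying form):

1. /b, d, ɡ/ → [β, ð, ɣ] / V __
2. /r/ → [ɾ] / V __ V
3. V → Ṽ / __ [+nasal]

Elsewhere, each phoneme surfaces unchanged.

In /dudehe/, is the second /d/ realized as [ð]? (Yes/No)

/d/ — between /u/ and /e/, immediately after a vowel — surfaces as [ð] (rule 1).
The actual realization is [ð], which matches [ð].

Yes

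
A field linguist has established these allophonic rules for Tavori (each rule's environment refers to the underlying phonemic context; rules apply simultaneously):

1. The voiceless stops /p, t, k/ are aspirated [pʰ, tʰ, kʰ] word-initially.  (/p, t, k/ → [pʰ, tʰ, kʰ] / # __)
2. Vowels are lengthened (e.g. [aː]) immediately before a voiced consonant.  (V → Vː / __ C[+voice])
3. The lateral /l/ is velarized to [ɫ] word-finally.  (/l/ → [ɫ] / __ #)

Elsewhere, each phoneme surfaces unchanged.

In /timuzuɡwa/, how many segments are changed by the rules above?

4

Segments that undergo a rule: /t/ → [tʰ] (rule 1); /i/ → [iː] (rule 2); /u/ → [uː] (rule 2); /u/ → [uː] (rule 2).
All other segments surface unchanged.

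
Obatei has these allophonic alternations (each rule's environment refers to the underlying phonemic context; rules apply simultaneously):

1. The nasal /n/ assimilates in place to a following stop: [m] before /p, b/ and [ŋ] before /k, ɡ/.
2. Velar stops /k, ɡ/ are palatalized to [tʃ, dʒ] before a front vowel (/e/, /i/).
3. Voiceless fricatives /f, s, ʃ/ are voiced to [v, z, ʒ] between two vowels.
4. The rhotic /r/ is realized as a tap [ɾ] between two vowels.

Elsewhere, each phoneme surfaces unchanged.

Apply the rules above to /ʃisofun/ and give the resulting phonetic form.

[ʃizovun]

/ʃ/ (word-initial): rule 3 targets it, but not between two vowels → unchanged [ʃ].
/i/ stays [i].
/s/ — between /i/ and /o/, between two vowels — surfaces as [z] (rule 3).
/o/ stays [o].
/f/ — between /o/ and /u/, between two vowels — surfaces as [v] (rule 3).
/u/ stays [u].
/n/ (word-final): rule 1 targets it, but not before a labial or velar stop → unchanged [n].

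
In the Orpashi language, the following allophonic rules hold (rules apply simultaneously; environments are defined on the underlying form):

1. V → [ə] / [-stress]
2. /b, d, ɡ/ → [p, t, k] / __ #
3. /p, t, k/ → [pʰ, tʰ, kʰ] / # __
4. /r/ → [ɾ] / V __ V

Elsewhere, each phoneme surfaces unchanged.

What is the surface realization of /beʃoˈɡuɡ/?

/b/ (word-initial): rule 2 targets it, but not word-finally → unchanged [b].
/e/ — between /b/ and /ʃ/, in an unstressed syllable — surfaces as [ə] (rule 1).
Rule 1 applies to /o/ (between /ʃ/ and /ɡ/: in an unstressed syllable) → [ə].
/ɡ/ — between /o/ and /u/; rule 2 does not apply here → [ɡ].
/u/ — between /ɡ/ and /ɡ/; rule 1 does not apply here → [u].
/ɡ/ — word-final, word-finally — surfaces as [k] (rule 2).

[bəʃəˈɡuk]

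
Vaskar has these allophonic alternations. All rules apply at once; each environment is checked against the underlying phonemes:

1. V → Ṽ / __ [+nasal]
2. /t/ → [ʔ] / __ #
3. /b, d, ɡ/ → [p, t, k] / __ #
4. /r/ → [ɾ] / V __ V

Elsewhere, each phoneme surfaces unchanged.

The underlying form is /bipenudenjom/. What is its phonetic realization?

/b/ (word-initial): rule 3 targets it, but not word-finally → unchanged [b].
/i/ (between /b/ and /p/) is in the target of rule 1 but the environment (before a nasal consonant) is not met → [i].
/p/ stays [p].
/e/ (between /p/ and /n/): before a nasal consonant, so rule 1 applies → [ẽ].
/n/ stays [n].
/u/ (between /n/ and /d/): rule 1 targets it, but not before a nasal consonant → unchanged [u].
/d/ (between /u/ and /e/) is in the target of rule 3 but the environment (word-finally) is not met → [d].
/e/ (between /d/ and /n/) occurs before a nasal consonant → [ẽ] by rule 1.
/n/ (between /e/ and /j/) is unaffected → [n].
/j/ (between /n/ and /o/) is unaffected → [j].
/o/ (between /j/ and /m/): before a nasal consonant, so rule 1 applies → [õ].
/m/ (word-final) is unaffected → [m].

[bipẽnudẽnjõm]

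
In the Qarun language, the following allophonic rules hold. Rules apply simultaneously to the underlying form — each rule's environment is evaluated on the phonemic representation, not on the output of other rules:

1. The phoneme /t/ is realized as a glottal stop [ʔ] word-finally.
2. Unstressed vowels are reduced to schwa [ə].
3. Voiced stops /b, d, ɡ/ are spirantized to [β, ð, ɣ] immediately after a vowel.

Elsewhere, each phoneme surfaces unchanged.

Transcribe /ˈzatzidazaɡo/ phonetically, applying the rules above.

/z/ stays [z].
/a/ (between /z/ and /t/) is in the target of rule 2 but the environment (in an unstressed syllable) is not met → [a].
/t/ (between /a/ and /z/) is in the target of rule 1 but the environment (word-finally) is not met → [t].
/z/ — not in any rule's target class → [z].
/i/ — between /z/ and /d/, in an unstressed syllable — surfaces as [ə] (rule 2).
/d/ (between /i/ and /a/): immediately after a vowel, so rule 3 applies → [ð].
/a/ meets the environment for rule 2 (in an unstressed syllable) → [ə].
/z/ — not in any rule's target class → [z].
Rule 2 applies to /a/ (between /z/ and /ɡ/: in an unstressed syllable) → [ə].
/ɡ/ meets the environment for rule 3 (immediately after a vowel) → [ɣ].
/o/ meets the environment for rule 2 (in an unstressed syllable) → [ə].

[ˈzatzəðəzəɣə]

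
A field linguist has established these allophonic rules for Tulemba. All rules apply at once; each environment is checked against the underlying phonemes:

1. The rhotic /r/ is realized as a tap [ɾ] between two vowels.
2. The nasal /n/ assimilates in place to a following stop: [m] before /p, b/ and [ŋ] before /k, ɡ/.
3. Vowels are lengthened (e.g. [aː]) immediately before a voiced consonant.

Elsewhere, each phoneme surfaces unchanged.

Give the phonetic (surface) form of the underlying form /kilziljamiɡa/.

[kiːlziːljaːmiːɡa]

/k/ (word-initial) is unaffected → [k].
/i/ meets the environment for rule 3 (before a voiced consonant) → [iː].
/l/ stays [l].
/z/ — not in any rule's target class → [z].
/i/ meets the environment for rule 3 (before a voiced consonant) → [iː].
/l/ (between /i/ and /j/) is unaffected → [l].
/j/ (between /l/ and /a/): no rule targets it → [j].
/a/ — between /j/ and /m/, before a voiced consonant — surfaces as [aː] (rule 3).
/m/ stays [m].
/i/ — between /m/ and /ɡ/, before a voiced consonant — surfaces as [iː] (rule 3).
/ɡ/ stays [ɡ].
/a/ (word-final) is in the target of rule 3 but the environment (before a voiced consonant) is not met → [a].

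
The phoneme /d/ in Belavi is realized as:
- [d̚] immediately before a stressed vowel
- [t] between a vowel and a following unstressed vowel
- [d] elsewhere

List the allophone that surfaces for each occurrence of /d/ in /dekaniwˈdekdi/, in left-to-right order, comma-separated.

Occurrence 1 (position 1): no conditioning environment matches → elsewhere allophone [d].
Occurrence 2 (position 8): immediately before a stressed vowel → [d̚].
Occurrence 3 (position 11): no conditioning environment matches → elsewhere allophone [d].

[d], [d̚], [d]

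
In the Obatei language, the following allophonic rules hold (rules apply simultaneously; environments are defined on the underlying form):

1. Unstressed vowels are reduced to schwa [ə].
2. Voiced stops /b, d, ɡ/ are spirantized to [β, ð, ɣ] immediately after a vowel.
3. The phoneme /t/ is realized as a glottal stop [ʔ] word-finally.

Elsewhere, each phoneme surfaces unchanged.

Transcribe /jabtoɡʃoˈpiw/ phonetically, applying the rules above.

[jəβtəɣʃəˈpiw]

/a/ meets the environment for rule 1 (in an unstressed syllable) → [ə].
/b/ (between /a/ and /t/) occurs immediately after a vowel → [β] by rule 2.
/t/ (between /b/ and /o/) fails the environment for rule 3, so it stays [t].
/o/ — between /t/ and /ɡ/, in an unstressed syllable — surfaces as [ə] (rule 1).
/ɡ/ — between /o/ and /ʃ/, immediately after a vowel — surfaces as [ɣ] (rule 2).
/o/ (between /ʃ/ and /p/) occurs in an unstressed syllable → [ə] by rule 1.
/i/ (between /p/ and /w/) fails the environment for rule 1, so it stays [i].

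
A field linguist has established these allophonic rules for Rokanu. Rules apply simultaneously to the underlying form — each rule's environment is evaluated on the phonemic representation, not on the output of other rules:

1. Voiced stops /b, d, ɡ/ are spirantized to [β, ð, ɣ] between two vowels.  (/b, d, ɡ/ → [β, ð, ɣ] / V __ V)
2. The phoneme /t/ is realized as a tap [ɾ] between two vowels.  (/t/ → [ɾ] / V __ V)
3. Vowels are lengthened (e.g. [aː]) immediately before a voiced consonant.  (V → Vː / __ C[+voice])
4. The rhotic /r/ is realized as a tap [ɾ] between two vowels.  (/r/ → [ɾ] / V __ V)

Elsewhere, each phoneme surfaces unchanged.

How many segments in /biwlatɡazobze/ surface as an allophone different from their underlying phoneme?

3

Segments that undergo a rule: /i/ → [iː] (rule 3); /a/ → [aː] (rule 3); /o/ → [oː] (rule 3).
All other segments surface unchanged.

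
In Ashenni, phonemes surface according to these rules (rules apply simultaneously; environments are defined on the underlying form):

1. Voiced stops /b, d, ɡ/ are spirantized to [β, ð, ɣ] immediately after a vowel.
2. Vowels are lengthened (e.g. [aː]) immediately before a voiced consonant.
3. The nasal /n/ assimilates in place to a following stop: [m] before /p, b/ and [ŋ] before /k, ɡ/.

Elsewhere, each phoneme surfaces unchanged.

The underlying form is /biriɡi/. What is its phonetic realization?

[biːriːɣi]

/b/ (word-initial): rule 1 targets it, but not immediately after a vowel → unchanged [b].
/i/ — between /b/ and /r/, before a voiced consonant — surfaces as [iː] (rule 2).
/r/ (between /i/ and /i/): no rule targets it → [r].
/i/ (between /r/ and /ɡ/) occurs before a voiced consonant → [iː] by rule 2.
/ɡ/ meets the environment for rule 1 (immediately after a vowel) → [ɣ].
/i/ (word-final): rule 2 targets it, but not before a voiced consonant → unchanged [i].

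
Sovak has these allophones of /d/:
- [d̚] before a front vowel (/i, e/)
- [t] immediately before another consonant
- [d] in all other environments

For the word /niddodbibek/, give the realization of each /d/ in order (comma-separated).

[t], [d], [t]

Occurrence 1 (position 3): immediately before another consonant → [t].
Occurrence 2 (position 4): no conditioning environment matches → elsewhere allophone [d].
Occurrence 3 (position 6): immediately before another consonant → [t].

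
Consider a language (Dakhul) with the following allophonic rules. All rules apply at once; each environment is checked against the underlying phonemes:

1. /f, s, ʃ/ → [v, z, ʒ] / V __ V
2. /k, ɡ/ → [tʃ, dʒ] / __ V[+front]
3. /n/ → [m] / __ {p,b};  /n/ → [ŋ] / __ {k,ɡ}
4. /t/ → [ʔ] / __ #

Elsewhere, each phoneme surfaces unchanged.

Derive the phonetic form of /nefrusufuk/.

/n/ (word-initial) is in the target of rule 3 but the environment (before a labial or velar stop) is not met → [n].
/f/ (between /e/ and /r/) is in the target of rule 1 but the environment (between two vowels) is not met → [f].
/s/ — between /u/ and /u/, between two vowels — surfaces as [z] (rule 1).
/f/ meets the environment for rule 1 (between two vowels) → [v].
/k/ (word-final) is in the target of rule 2 but the environment (before a front vowel) is not met → [k].

[nefruzuvuk]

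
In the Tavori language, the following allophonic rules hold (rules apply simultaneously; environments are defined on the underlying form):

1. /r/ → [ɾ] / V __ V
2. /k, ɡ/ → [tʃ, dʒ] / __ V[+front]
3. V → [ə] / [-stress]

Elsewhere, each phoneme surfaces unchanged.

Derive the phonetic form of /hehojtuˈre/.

/e/ (between /h/ and /h/) occurs in an unstressed syllable → [ə] by rule 3.
Rule 3 applies to /o/ (between /h/ and /j/: in an unstressed syllable) → [ə].
/u/ — between /t/ and /r/, in an unstressed syllable — surfaces as [ə] (rule 3).
Rule 1 applies to /r/ (between /u/ and /e/: between two vowels) → [ɾ].
/e/ (word-final): rule 3 targets it, but not in an unstressed syllable → unchanged [e].

[həhəjtəˈɾe]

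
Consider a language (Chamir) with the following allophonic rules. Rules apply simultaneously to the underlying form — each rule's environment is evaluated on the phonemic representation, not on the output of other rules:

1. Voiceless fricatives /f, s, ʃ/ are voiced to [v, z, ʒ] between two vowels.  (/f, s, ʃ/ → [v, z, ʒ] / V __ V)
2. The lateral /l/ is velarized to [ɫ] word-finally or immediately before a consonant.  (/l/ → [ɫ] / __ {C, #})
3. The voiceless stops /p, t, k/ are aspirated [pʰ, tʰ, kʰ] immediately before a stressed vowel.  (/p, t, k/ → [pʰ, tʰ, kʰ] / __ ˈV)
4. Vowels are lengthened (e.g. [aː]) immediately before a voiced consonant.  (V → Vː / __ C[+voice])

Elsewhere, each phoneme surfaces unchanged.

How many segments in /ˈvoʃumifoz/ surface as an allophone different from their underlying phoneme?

4

Segments that undergo a rule: /ʃ/ → [ʒ] (rule 1); /u/ → [uː] (rule 4); /f/ → [v] (rule 1); /o/ → [oː] (rule 4).
All other segments surface unchanged.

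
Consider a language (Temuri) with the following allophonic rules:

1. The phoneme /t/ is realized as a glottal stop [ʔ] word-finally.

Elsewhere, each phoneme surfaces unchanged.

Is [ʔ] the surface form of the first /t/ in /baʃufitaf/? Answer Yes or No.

No

/t/ (between /i/ and /a/): rule 1 targets it, but not word-finally → unchanged [t].
The actual realization is [t], not [ʔ].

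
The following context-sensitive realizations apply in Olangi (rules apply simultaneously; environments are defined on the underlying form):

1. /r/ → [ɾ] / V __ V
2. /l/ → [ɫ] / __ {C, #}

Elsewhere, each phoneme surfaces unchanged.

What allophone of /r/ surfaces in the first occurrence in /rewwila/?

[r]

/r/ (word-initial) fails the environment for rule 1, so it stays [r].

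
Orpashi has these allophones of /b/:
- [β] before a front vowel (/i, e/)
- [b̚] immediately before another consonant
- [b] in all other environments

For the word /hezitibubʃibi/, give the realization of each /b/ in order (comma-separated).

[b], [b̚], [β]

Occurrence 1 (position 7): no conditioning environment matches → elsewhere allophone [b].
Occurrence 2 (position 9): immediately before another consonant → [b̚].
Occurrence 3 (position 12): before a front vowel (/i, e/) → [β].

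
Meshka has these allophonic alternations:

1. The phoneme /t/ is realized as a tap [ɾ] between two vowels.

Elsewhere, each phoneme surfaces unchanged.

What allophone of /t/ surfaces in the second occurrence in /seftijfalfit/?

/t/ (word-final): rule 1 targets it, but not between two vowels → unchanged [t].

[t]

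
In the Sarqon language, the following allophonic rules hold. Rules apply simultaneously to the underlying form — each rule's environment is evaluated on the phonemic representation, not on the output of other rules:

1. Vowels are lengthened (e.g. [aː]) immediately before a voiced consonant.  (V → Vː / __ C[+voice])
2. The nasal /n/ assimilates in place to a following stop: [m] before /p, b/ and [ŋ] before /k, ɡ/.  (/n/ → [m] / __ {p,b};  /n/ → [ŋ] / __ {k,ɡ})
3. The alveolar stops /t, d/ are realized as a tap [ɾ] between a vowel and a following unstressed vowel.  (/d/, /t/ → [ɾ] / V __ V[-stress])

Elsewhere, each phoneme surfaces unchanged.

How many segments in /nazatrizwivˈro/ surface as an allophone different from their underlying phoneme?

Segments that undergo a rule: /a/ → [aː] (rule 1); /i/ → [iː] (rule 1); /i/ → [iː] (rule 1).
All other segments surface unchanged.

3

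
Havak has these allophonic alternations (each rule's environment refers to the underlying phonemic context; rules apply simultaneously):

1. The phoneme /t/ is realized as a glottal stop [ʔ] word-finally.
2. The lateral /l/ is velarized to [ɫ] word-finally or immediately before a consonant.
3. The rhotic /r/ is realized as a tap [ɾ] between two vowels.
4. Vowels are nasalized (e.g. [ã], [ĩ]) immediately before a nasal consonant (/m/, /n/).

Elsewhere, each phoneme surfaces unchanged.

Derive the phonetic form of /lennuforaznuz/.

[lẽnnufoɾaznuz]

/l/ (word-initial): rule 2 targets it, but not word-finally or immediately before a consonant → unchanged [l].
/e/ (between /l/ and /n/) occurs before a nasal consonant → [ẽ] by rule 4.
/n/ (between /e/ and /n/): no rule targets it → [n].
/n/ (between /n/ and /u/) is unaffected → [n].
/u/ — between /n/ and /f/; rule 4 does not apply here → [u].
/f/ (between /u/ and /o/): no rule targets it → [f].
/o/ (between /f/ and /r/) is in the target of rule 4 but the environment (before a nasal consonant) is not met → [o].
/r/ — between /o/ and /a/, between two vowels — surfaces as [ɾ] (rule 3).
/a/ — between /r/ and /z/; rule 4 does not apply here → [a].
/z/ (between /a/ and /n/): no rule targets it → [z].
/n/ — not in any rule's target class → [n].
/u/ — between /n/ and /z/; rule 4 does not apply here → [u].
/z/ — not in any rule's target class → [z].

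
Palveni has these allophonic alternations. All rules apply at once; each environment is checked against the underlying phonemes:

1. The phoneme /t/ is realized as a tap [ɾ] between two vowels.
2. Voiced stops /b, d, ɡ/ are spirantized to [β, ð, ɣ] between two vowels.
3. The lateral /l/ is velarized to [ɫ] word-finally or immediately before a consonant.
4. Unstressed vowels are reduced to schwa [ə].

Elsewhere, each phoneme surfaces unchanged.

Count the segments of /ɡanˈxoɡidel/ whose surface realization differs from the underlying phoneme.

Segments that undergo a rule: /a/ → [ə] (rule 4); /ɡ/ → [ɣ] (rule 2); /i/ → [ə] (rule 4); /d/ → [ð] (rule 2); /e/ → [ə] (rule 4); /l/ → [ɫ] (rule 3).
All other segments surface unchanged.

6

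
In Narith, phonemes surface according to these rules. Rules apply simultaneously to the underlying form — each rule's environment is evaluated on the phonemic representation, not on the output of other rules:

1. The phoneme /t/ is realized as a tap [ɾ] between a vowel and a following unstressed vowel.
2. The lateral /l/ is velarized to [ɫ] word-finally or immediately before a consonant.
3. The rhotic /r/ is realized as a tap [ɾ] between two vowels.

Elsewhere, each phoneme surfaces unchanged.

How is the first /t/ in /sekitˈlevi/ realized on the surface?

[t]

/t/ (between /i/ and /l/) is in the target of rule 1 but the environment (between a vowel and a following unstressed vowel) is not met → [t].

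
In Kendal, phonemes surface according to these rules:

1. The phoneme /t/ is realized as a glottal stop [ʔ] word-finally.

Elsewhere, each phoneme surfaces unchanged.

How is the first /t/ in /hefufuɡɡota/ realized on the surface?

[t]

/t/ — between /o/ and /a/; rule 1 does not apply here → [t].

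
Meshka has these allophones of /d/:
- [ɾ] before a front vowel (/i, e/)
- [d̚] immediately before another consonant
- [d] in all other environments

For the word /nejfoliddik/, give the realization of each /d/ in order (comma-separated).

Occurrence 1 (position 8): immediately before another consonant → [d̚].
Occurrence 2 (position 9): before a front vowel (/i, e/) → [ɾ].

[d̚], [ɾ]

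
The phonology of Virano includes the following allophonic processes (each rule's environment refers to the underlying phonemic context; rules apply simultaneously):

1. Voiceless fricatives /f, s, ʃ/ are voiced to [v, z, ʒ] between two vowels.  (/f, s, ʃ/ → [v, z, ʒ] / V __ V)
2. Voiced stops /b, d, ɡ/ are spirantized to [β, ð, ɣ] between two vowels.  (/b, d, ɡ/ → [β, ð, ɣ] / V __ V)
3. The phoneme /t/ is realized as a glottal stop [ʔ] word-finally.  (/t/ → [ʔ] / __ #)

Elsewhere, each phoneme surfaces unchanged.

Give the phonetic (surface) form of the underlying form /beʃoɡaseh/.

/b/ (word-initial) is in the target of rule 2 but the environment (between two vowels) is not met → [b].
Rule 1 applies to /ʃ/ (between /e/ and /o/: between two vowels) → [ʒ].
Rule 2 applies to /ɡ/ (between /o/ and /a/: between two vowels) → [ɣ].
/s/ (between /a/ and /e/) occurs between two vowels → [z] by rule 1.

[beʒoɣazeh]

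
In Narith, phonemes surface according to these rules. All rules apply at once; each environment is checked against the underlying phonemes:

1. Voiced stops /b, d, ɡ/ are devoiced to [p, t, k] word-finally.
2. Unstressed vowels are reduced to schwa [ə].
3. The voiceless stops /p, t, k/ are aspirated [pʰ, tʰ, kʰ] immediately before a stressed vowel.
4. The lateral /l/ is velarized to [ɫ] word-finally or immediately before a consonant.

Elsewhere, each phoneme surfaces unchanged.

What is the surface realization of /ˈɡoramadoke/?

[ˈɡorəmədəkə]

/ɡ/ (word-initial): rule 1 targets it, but not word-finally → unchanged [ɡ].
/o/ (between /ɡ/ and /r/): rule 2 targets it, but not in an unstressed syllable → unchanged [o].
/r/ (between /o/ and /a/): no rule targets it → [r].
/a/ — between /r/ and /m/, in an unstressed syllable — surfaces as [ə] (rule 2).
/m/ — not in any rule's target class → [m].
/a/ (between /m/ and /d/): in an unstressed syllable, so rule 2 applies → [ə].
/d/ (between /a/ and /o/) is in the target of rule 1 but the environment (word-finally) is not met → [d].
/o/ (between /d/ and /k/): in an unstressed syllable, so rule 2 applies → [ə].
/k/ — between /o/ and /e/; rule 3 does not apply here → [k].
Rule 2 applies to /e/ (word-final: in an unstressed syllable) → [ə].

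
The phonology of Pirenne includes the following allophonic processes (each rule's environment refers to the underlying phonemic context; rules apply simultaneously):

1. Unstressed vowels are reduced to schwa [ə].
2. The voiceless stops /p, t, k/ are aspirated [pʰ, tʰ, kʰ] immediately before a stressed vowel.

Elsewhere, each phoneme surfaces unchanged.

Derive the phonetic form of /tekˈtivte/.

[təkˈtʰivtə]

/t/ — word-initial; rule 2 does not apply here → [t].
/e/ meets the environment for rule 1 (in an unstressed syllable) → [ə].
/k/ (between /e/ and /t/) fails the environment for rule 2, so it stays [k].
/t/ — between /k/ and /i/, immediately before a stressed vowel — surfaces as [tʰ] (rule 2).
/i/ (between /t/ and /v/) fails the environment for rule 1, so it stays [i].
/v/ stays [v].
/t/ (between /v/ and /e/) fails the environment for rule 2, so it stays [t].
/e/ (word-final): in an unstressed syllable, so rule 1 applies → [ə].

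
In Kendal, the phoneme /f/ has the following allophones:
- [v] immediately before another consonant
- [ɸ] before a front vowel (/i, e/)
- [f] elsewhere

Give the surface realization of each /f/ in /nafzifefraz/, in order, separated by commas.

[v], [ɸ], [v]

Occurrence 1 (position 3): immediately before another consonant → [v].
Occurrence 2 (position 6): before a front vowel (/i, e/) → [ɸ].
Occurrence 3 (position 8): immediately before another consonant → [v].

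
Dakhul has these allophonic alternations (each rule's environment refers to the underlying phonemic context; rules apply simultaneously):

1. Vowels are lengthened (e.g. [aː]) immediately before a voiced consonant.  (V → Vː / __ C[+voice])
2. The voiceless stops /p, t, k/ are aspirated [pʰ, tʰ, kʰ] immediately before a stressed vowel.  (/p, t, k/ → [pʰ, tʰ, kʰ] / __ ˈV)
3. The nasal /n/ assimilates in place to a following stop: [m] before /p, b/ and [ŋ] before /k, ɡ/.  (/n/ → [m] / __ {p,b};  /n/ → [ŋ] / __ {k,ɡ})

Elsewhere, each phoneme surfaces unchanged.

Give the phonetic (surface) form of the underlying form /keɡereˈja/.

/k/ — word-initial; rule 2 does not apply here → [k].
/e/ (between /k/ and /ɡ/) occurs before a voiced consonant → [eː] by rule 1.
/ɡ/ (between /e/ and /e/) is unaffected → [ɡ].
Rule 1 applies to /e/ (between /ɡ/ and /r/: before a voiced consonant) → [eː].
/r/ stays [r].
Rule 1 applies to /e/ (between /r/ and /j/: before a voiced consonant) → [eː].
/j/ stays [j].
/a/ (word-final): rule 1 targets it, but not before a voiced consonant → unchanged [a].

[keːɡeːreːˈja]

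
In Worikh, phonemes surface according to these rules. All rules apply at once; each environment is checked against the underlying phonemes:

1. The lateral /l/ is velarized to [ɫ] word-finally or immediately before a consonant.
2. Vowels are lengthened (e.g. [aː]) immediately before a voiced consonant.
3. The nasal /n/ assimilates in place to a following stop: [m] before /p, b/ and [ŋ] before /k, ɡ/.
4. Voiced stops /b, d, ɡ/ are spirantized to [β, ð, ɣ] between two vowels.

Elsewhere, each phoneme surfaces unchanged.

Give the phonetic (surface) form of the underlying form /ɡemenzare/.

[ɡeːmeːnzaːre]

/ɡ/ (word-initial) is in the target of rule 4 but the environment (between two vowels) is not met → [ɡ].
/e/ (between /ɡ/ and /m/) occurs before a voiced consonant → [eː] by rule 2.
/m/ (between /e/ and /e/): no rule targets it → [m].
/e/ (between /m/ and /n/) occurs before a voiced consonant → [eː] by rule 2.
/n/ (between /e/ and /z/): rule 3 targets it, but not before a labial or velar stop → unchanged [n].
/z/ stays [z].
Rule 2 applies to /a/ (between /z/ and /r/: before a voiced consonant) → [aː].
/r/ (between /a/ and /e/): no rule targets it → [r].
/e/ (word-final): rule 2 targets it, but not before a voiced consonant → unchanged [e].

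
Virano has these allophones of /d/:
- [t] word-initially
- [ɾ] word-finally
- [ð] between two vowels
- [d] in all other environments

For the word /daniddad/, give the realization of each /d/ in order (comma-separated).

Occurrence 1 (position 1): word-initially → [t].
Occurrence 2 (position 5): no conditioning environment matches → elsewhere allophone [d].
Occurrence 3 (position 6): no conditioning environment matches → elsewhere allophone [d].
Occurrence 4 (position 8): word-finally → [ɾ].

[t], [d], [d], [ɾ]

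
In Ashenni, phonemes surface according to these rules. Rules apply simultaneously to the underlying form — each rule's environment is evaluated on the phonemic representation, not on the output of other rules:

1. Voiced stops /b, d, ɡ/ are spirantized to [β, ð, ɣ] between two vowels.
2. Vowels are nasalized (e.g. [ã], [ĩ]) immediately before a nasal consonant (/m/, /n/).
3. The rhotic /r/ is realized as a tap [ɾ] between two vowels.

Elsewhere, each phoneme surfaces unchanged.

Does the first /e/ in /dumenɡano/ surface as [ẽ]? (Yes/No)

/e/ — between /m/ and /n/, before a nasal consonant — surfaces as [ẽ] (rule 2).
The actual realization is [ẽ], which matches [ẽ].

Yes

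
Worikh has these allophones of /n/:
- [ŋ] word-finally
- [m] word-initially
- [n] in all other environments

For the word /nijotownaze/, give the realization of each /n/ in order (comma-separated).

[m], [n]

Occurrence 1 (position 1): word-initially → [m].
Occurrence 2 (position 8): no conditioning environment matches → elsewhere allophone [n].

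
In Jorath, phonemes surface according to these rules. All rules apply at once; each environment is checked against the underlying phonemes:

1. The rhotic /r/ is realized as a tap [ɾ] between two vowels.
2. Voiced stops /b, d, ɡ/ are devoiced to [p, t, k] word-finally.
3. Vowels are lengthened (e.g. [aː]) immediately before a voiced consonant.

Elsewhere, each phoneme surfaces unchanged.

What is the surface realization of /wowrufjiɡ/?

/w/ (word-initial) is unaffected → [w].
/o/ (between /w/ and /w/) occurs before a voiced consonant → [oː] by rule 3.
/w/ — not in any rule's target class → [w].
/r/ — between /w/ and /u/; rule 1 does not apply here → [r].
/u/ (between /r/ and /f/): rule 3 targets it, but not before a voiced consonant → unchanged [u].
/f/ stays [f].
/j/ (between /f/ and /i/): no rule targets it → [j].
/i/ meets the environment for rule 3 (before a voiced consonant) → [iː].
/ɡ/ — word-final, word-finally — surfaces as [k] (rule 2).

[woːwrufjiːk]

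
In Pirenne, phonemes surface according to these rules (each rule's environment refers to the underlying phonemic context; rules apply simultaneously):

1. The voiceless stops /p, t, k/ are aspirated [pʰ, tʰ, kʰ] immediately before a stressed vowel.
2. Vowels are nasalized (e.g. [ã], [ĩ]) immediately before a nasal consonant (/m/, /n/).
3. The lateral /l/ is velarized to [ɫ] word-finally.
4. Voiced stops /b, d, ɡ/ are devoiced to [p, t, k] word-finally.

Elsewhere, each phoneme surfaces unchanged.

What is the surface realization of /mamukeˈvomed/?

/m/ (word-initial) is unaffected → [m].
/a/ (between /m/ and /m/) occurs before a nasal consonant → [ã] by rule 2.
/m/ (between /a/ and /u/): no rule targets it → [m].
/u/ — between /m/ and /k/; rule 2 does not apply here → [u].
/k/ (between /u/ and /e/): rule 1 targets it, but not immediately before a stressed vowel → unchanged [k].
/e/ (between /k/ and /v/) fails the environment for rule 2, so it stays [e].
/v/ stays [v].
Rule 2 applies to /o/ (between /v/ and /m/: before a nasal consonant) → [õ].
/m/ (between /o/ and /e/) is unaffected → [m].
/e/ — between /m/ and /d/; rule 2 does not apply here → [e].
/d/ meets the environment for rule 4 (word-finally) → [t].

[mãmukeˈvõmet]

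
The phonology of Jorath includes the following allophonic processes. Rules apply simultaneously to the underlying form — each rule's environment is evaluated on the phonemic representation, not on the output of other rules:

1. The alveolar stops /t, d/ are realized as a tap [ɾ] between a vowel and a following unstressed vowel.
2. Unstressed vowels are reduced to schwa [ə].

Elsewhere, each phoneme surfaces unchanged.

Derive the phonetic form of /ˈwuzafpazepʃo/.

[ˈwuzəfpəzəpʃə]

/u/ (between /w/ and /z/) fails the environment for rule 2, so it stays [u].
/a/ (between /z/ and /f/): in an unstressed syllable, so rule 2 applies → [ə].
/a/ (between /p/ and /z/): in an unstressed syllable, so rule 2 applies → [ə].
/e/ — between /z/ and /p/, in an unstressed syllable — surfaces as [ə] (rule 2).
Rule 2 applies to /o/ (word-final: in an unstressed syllable) → [ə].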